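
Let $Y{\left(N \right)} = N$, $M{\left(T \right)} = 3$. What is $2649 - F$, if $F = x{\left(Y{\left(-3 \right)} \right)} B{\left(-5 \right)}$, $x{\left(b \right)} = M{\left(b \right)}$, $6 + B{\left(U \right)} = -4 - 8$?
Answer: $2703$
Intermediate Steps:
$B{\left(U \right)} = -18$ ($B{\left(U \right)} = -6 - 12 = -18$)
$x{\left(b \right)} = 3$
$F = -54$ ($F = 3 \left(-18\right) = -54$)
$2649 - F = 2649 - -54 = 2649 + 54 = 2703$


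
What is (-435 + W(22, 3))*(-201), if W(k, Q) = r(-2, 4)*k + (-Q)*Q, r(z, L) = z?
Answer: 98088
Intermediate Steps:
W(k, Q) = -Q² - 2*k (W(k, Q) = -2*k + (-Q)*Q = -2*k - Q² = -Q² - 2*k)
(-435 + W(22, 3))*(-201) = (-435 + (-1*3² - 2*22))*(-201) = (-435 + (-1*9 - 44))*(-201) = (-435 + (-9 - 44))*(-201) = (-435 - 53)*(-201) = -488*(-201) = 98088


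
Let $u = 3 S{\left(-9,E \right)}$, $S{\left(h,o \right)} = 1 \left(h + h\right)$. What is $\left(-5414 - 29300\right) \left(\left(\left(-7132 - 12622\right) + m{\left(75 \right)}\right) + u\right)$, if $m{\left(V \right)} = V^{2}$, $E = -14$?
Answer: $492348662$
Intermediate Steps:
$S{\left(h,o \right)} = 2 h$ ($S{\left(h,o \right)} = 1 \cdot 2 h = 2 h$)
$u = -54$ ($u = 3 \cdot 2 \left(-9\right) = 3 \left(-18\right) = -54$)
$\left(-5414 - 29300\right) \left(\left(\left(-7132 - 12622\right) + m{\left(75 \right)}\right) + u\right) = \left(-5414 - 29300\right) \left(\left(\left(-7132 - 12622\right) + 75^{2}\right) - 54\right) = \left(-5414 - 29300\right) \left(\left(-19754 + 5625\right) - 54\right) = - 34714 \left(-14129 - 54\right) = \left(-34714\right) \left(-14183\right) = 492348662$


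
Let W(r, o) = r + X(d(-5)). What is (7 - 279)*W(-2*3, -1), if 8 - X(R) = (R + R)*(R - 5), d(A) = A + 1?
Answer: 19040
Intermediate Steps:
d(A) = 1 + A
X(R) = 8 - 2*R*(-5 + R) (X(R) = 8 - (R + R)*(R - 5) = 8 - 2*R*(-5 + R))
W(r, o) = -64 + r (W(r, o) = r + (8 - 2*(1 - 5)² + 10*(1 - 5)) = r + (8 - 2*(-4)² + 10*(-4)) = r + (8 - 2*16 - 40) = r + (8 - 32 - 40) = r - 64 = -64 + r)
(7 - 279)*W(-2*3, -1) = (7 - 279)*(-64 - 2*3) = -272*(-64 - 6) = -272*(-70) = 19040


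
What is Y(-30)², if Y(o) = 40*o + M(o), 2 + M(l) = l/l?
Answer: 1442401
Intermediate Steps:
M(l) = -1 (M(l) = -2 + l/l = -2 + 1 = -1)
Y(o) = -1 + 40*o (Y(o) = 40*o - 1 = -1 + 40*o)
Y(-30)² = (-1 + 40*(-30))² = (-1 - 1200)² = (-1201)² = 1442401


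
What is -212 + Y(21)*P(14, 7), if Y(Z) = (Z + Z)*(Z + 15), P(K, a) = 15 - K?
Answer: 1300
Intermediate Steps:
Y(Z) = 2*Z*(15 + Z) (Y(Z) = (2*Z)*(15 + Z) = 2*Z*(15 + Z))
-212 + Y(21)*P(14, 7) = -212 + (2*21*(15 + 21))*(15 - 1*14) = -212 + (2*21*36)*(15 - 14) = -212 + 1512*1 = -212 + 1512 = 1300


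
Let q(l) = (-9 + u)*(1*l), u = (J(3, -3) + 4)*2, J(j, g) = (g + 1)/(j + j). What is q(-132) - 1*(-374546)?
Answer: 374766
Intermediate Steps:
J(j, g) = (1 + g)/(2*j) (J(j, g) = (1 + g)/((2*j)) = (1 + g)*(1/(2*j)) = (1 + g)/(2*j))
u = 22/3 (u = ((½)*(1 - 3)/3 + 4)*2 = ((½)*(⅓)*(-2) + 4)*2 = (-⅓ + 4)*2 = (11/3)*2 = 22/3 ≈ 7.3333)
q(l) = -5*l/3 (q(l) = (-9 + 22/3)*(1*l) = -5*l/3)
q(-132) - 1*(-374546) = -5/3*(-132) - 1*(-374546) = 220 + 374546 = 374766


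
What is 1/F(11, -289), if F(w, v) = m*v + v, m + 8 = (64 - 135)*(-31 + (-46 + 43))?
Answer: -1/695623 ≈ -1.4376e-6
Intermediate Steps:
m = 2406 (m = -8 + (64 - 135)*(-31 + (-46 + 43)) = -8 - 71*(-31 - 3) = -8 - 71*(-34) = -8 + 2414 = 2406)
F(w, v) = 2407*v (F(w, v) = 2406*v + v = 2407*v)
1/F(11, -289) = 1/(2407*(-289)) = 1/(-695623) = -1/695623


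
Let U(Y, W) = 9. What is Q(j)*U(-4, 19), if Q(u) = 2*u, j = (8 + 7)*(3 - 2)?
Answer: 270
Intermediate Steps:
j = 15 (j = 15*1 = 15)
Q(j)*U(-4, 19) = (2*15)*9 = 30*9 = 270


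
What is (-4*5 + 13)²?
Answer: 49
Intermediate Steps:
(-4*5 + 13)² = (-20 + 13)² = (-7)² = 49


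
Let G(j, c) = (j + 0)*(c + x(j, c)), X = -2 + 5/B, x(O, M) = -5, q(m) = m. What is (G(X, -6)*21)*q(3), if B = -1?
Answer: 4851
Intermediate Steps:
X = -7 (X = -2 + 5/(-1) = -2 + 5*(-1) = -2 - 5 = -7)
G(j, c) = j*(-5 + c) (G(j, c) = (j + 0)*(c - 5) = j*(-5 + c))
(G(X, -6)*21)*q(3) = (-7*(-5 - 6)*21)*3 = (-7*(-11)*21)*3 = (77*21)*3 = 1617*3 = 4851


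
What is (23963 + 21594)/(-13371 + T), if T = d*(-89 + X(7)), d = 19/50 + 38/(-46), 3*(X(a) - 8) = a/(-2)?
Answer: -104781100/30668997 ≈ -3.4165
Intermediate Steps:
X(a) = 8 - a/6 (X(a) = 8 + (a/(-2))/3 = 8 + (a*(-1/2))/3 = 8 + (-a/2)/3 = 8 - a/6)
d = -513/1150 (d = 19*(1/50) + 38*(-1/46) = 19/50 - 19/23 = -513/1150 ≈ -0.44609)
T = 84303/2300 (T = -513*(-89 + (8 - 1/6*7))/1150 = -513*(-89 + (8 - 7/6))/1150 = -513*(-89 + 41/6)/1150 = -513/1150*(-493/6) = 84303/2300 ≈ 36.654)
(23963 + 21594)/(-13371 + T) = (23963 + 21594)/(-13371 + 84303/2300) = 45557/(-30668997/2300) = 45557*(-2300/30668997) = -104781100/30668997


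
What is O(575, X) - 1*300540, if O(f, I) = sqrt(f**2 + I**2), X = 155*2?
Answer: -300540 + 65*sqrt(101) ≈ -2.9989e+5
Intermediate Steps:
X = 310
O(f, I) = sqrt(I**2 + f**2)
O(575, X) - 1*300540 = sqrt(310**2 + 575**2) - 1*300540 = sqrt(96100 + 330625) - 300540 = sqrt(426725) - 300540 = 65*sqrt(101) - 300540 = -300540 + 65*sqrt(101)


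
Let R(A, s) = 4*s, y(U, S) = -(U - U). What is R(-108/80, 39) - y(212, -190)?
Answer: 156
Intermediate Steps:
y(U, S) = 0 (y(U, S) = -1*0 = 0)
R(-108/80, 39) - y(212, -190) = 4*39 - 1*0 = 156 + 0 = 156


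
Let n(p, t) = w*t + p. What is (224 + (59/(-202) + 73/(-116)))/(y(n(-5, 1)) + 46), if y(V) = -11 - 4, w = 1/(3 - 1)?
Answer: 2613589/363196 ≈ 7.1961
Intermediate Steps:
w = ½ (w = 1/2 = ½ ≈ 0.50000)
n(p, t) = p + t/2 (n(p, t) = t/2 + p = p + t/2)
y(V) = -15
(224 + (59/(-202) + 73/(-116)))/(y(n(-5, 1)) + 46) = (224 + (59/(-202) + 73/(-116)))/(-15 + 46) = (224 + (59*(-1/202) + 73*(-1/116)))/31 = (224 + (-59/202 - 73/116))*(1/31) = (224 - 10795/11716)*(1/31) = (2613589/11716)*(1/31) = 2613589/363196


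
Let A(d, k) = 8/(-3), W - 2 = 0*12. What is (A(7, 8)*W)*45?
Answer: -240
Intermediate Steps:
W = 2 (W = 2 + 0*12 = 2 + 0 = 2)
A(d, k) = -8/3 (A(d, k) = 8*(-⅓) = -8/3)
(A(7, 8)*W)*45 = -8/3*2*45 = -16/3*45 = -240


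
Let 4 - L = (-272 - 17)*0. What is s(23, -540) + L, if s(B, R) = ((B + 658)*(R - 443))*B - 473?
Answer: -15397198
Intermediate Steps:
s(B, R) = -473 + B*(-443 + R)*(658 + B) (s(B, R) = ((658 + B)*(-443 + R))*B - 473 = ((-443 + R)*(658 + B))*B - 473 = B*(-443 + R)*(658 + B) - 473 = -473 + B*(-443 + R)*(658 + B))
L = 4 (L = 4 - (-272 - 17)*0 = 4 - (-289)*0 = 4 - 1*0 = 4 + 0 = 4)
s(23, -540) + L = (-473 - 291494*23 - 443*23**2 - 540*23**2 + 658*23*(-540)) + 4 = (-473 - 6704362 - 443*529 - 540*529 - 8172360) + 4 = (-473 - 6704362 - 234347 - 285660 - 8172360) + 4 = -15397202 + 4 = -15397198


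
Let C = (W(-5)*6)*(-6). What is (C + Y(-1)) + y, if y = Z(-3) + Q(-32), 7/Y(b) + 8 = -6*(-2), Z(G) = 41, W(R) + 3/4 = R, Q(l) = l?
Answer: 871/4 ≈ 217.75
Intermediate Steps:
W(R) = -3/4 + R
Y(b) = 7/4 (Y(b) = 7/(-8 - 6*(-2)) = 7/(-8 + 12) = 7/4)
y = 9 (y = 41 - 32 = 9)
C = 207 (C = ((-3/4 - 5)*6)*(-6) = -23/4*6*(-6) = -69/2*(-6) = 207)
(C + Y(-1)) + y = (207 + 7/4) + 9 = 835/4 + 9 = 871/4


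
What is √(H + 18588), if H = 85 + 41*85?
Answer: 3*√2462 ≈ 148.86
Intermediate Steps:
H = 3570 (H = 85 + 3485 = 3570)
√(H + 18588) = √(3570 + 18588) = √22158 = 3*√2462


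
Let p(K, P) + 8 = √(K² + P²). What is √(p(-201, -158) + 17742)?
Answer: √(17734 + √65365) ≈ 134.13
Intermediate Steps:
p(K, P) = -8 + √(K² + P²)
√(p(-201, -158) + 17742) = √((-8 + √((-201)² + (-158)²)) + 17742) = √((-8 + √(40401 + 24964)) + 17742) = √((-8 + √65365) + 17742) = √(17734 + √65365)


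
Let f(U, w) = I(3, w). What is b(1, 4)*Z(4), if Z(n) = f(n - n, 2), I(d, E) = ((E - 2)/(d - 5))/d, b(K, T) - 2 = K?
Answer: 0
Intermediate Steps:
b(K, T) = 2 + K
I(d, E) = (-2 + E)/(d*(-5 + d)) (I(d, E) = ((-2 + E)/(-5 + d))/d = (-2 + E)/(d*(-5 + d)))
f(U, w) = ⅓ - w/6 (f(U, w) = (-2 + w)/(3*(-5 + 3)) = (⅓)*(-2 + w)/(-2) = (⅓)*(-½)*(-2 + w) = ⅓ - w/6)
Z(n) = 0 (Z(n) = ⅓ - ⅙*2 = ⅓ - ⅓ = 0)
b(1, 4)*Z(4) = (2 + 1)*0 = 3*0 = 0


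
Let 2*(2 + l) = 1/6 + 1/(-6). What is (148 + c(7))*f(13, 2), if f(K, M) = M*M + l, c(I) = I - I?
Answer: 296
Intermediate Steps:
c(I) = 0
l = -2 (l = -2 + (1/6 + 1/(-6))/2 = -2 + (1*(⅙) + 1*(-⅙))/2 = -2 + (⅙ - ⅙)/2 = -2 + (½)*0 = -2 + 0 = -2)
f(K, M) = -2 + M² (f(K, M) = M*M - 2 = M² - 2 = -2 + M²)
(148 + c(7))*f(13, 2) = (148 + 0)*(-2 + 2²) = 148*(-2 + 4) = 148*2 = 296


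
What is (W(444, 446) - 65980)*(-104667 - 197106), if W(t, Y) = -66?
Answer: 19930899558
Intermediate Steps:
(W(444, 446) - 65980)*(-104667 - 197106) = (-66 - 65980)*(-104667 - 197106) = -66046*(-301773) = 19930899558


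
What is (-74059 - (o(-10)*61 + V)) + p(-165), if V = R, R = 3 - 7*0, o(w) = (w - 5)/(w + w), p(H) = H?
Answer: -297091/4 ≈ -74273.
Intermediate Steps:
o(w) = (-5 + w)/(2*w) (o(w) = (-5 + w)/((2*w)) = (-5 + w)*(1/(2*w)) = (-5 + w)/(2*w))
R = 3 (R = 3 + 0 = 3)
V = 3
(-74059 - (o(-10)*61 + V)) + p(-165) = (-74059 - (((½)*(-5 - 10)/(-10))*61 + 3)) - 165 = (-74059 - (((½)*(-⅒)*(-15))*61 + 3)) - 165 = (-74059 - ((¾)*61 + 3)) - 165 = (-74059 - (183/4 + 3)) - 165 = (-74059 - 1*195/4) - 165 = (-74059 - 195/4) - 165 = -296431/4 - 165 = -297091/4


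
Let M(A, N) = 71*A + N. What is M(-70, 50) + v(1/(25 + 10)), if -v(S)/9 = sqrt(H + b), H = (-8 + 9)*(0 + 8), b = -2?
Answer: -4920 - 9*sqrt(6) ≈ -4942.0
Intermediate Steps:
M(A, N) = N + 71*A
H = 8 (H = 1*8 = 8)
v(S) = -9*sqrt(6) (v(S) = -9*sqrt(8 - 2) = -9*sqrt(6))
M(-70, 50) + v(1/(25 + 10)) = (50 + 71*(-70)) - 9*sqrt(6) = (50 - 4970) - 9*sqrt(6) = -4920 - 9*sqrt(6)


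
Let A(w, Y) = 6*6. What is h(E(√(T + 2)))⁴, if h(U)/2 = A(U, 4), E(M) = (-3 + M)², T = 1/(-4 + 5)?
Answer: 26873856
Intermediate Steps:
T = 1 (T = 1/1 = 1)
A(w, Y) = 36
h(U) = 72 (h(U) = 2*36 = 72)
h(E(√(T + 2)))⁴ = 72⁴ = 26873856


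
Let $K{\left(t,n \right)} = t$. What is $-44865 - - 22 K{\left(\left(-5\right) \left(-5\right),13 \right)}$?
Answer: $-44315$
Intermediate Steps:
$-44865 - - 22 K{\left(\left(-5\right) \left(-5\right),13 \right)} = -44865 - - 22 \left(\left(-5\right) \left(-5\right)\right) = -44865 - \left(-22\right) 25 = -44865 - -550 = -44865 + 550 = -44315$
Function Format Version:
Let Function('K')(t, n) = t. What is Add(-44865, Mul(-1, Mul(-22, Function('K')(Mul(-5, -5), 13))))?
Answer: -44315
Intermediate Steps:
Add(-44865, Mul(-1, Mul(-22, Function('K')(Mul(-5, -5), 13)))) = Add(-44865, Mul(-1, Mul(-22, Mul(-5, -5)))) = Add(-44865, Mul(-1, Mul(-22, 25))) = Add(-44865, Mul(-1, -550)) = Add(-44865, 550) = -44315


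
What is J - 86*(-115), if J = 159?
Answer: 10049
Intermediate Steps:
J - 86*(-115) = 159 - 86*(-115) = 159 + 9890 = 10049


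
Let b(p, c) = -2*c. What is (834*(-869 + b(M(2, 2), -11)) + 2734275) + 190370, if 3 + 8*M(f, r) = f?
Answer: 2218247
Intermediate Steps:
M(f, r) = -3/8 + f/8
(834*(-869 + b(M(2, 2), -11)) + 2734275) + 190370 = (834*(-869 - 2*(-11)) + 2734275) + 190370 = (834*(-869 + 22) + 2734275) + 190370 = (834*(-847) + 2734275) + 190370 = (-706398 + 2734275) + 190370 = 2027877 + 190370 = 2218247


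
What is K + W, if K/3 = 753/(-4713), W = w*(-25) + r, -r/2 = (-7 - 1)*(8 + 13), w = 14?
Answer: -22747/1571 ≈ -14.479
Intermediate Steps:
r = 336 (r = -2*(-7 - 1)*(8 + 13) = -(-16)*21 = -2*(-168) = 336)
W = -14 (W = 14*(-25) + 336 = -350 + 336 = -14)
K = -753/1571 (K = 3*(753/(-4713)) = 3*(753*(-1/4713)) = 3*(-251/1571) = -753/1571 ≈ -0.47931)
K + W = -753/1571 - 14 = -22747/1571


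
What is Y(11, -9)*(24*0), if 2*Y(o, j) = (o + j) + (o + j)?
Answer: 0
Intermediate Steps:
Y(o, j) = j + o (Y(o, j) = ((o + j) + (o + j))/2 = ((j + o) + (j + o))/2 = (2*j + 2*o)/2 = j + o)
Y(11, -9)*(24*0) = (-9 + 11)*(24*0) = 2*0 = 0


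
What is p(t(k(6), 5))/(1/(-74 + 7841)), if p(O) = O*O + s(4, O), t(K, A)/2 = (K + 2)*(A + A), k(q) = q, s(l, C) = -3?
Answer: 198811899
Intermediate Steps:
t(K, A) = 4*A*(2 + K) (t(K, A) = 2*((K + 2)*(A + A)) = 2*((2 + K)*(2*A)) = 2*(2*A*(2 + K)) = 4*A*(2 + K))
p(O) = -3 + O² (p(O) = O*O - 3 = O² - 3 = -3 + O²)
p(t(k(6), 5))/(1/(-74 + 7841)) = (-3 + (4*5*(2 + 6))²)/(1/(-74 + 7841)) = (-3 + (4*5*8)²)/(1/7767) = (-3 + 160²)/(1/7767) = (-3 + 25600)*7767 = 25597*7767 = 198811899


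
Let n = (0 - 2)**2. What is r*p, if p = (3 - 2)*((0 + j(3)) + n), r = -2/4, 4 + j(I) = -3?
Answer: 3/2 ≈ 1.5000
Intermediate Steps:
j(I) = -7 (j(I) = -4 - 3 = -7)
n = 4 (n = (-2)**2 = 4)
r = -1/2 (r = -2*1/4 = -1/2 ≈ -0.50000)
p = -3 (p = (3 - 2)*((0 - 7) + 4) = 1*(-7 + 4) = 1*(-3) = -3)
r*p = -1/2*(-3) = 3/2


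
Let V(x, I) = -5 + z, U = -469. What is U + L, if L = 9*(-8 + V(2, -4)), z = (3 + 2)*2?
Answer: -496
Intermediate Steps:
z = 10 (z = 5*2 = 10)
V(x, I) = 5 (V(x, I) = -5 + 10 = 5)
L = -27 (L = 9*(-8 + 5) = 9*(-3) = -27)
U + L = -469 - 27 = -496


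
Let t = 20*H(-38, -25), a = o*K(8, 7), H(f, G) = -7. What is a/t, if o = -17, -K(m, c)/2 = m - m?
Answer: 0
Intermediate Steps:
K(m, c) = 0 (K(m, c) = -2*(m - m) = -2*0 = 0)
a = 0 (a = -17*0 = 0)
t = -140 (t = 20*(-7) = -140)
a/t = 0/(-140) = 0*(-1/140) = 0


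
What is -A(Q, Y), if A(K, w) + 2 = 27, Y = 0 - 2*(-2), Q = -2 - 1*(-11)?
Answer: -25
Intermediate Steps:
Q = 9 (Q = -2 + 11 = 9)
Y = 4 (Y = 0 + 4 = 4)
A(K, w) = 25 (A(K, w) = -2 + 27 = 25)
-A(Q, Y) = -1*25 = -25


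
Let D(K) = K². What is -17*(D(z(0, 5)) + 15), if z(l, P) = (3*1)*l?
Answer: -255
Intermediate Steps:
z(l, P) = 3*l
-17*(D(z(0, 5)) + 15) = -17*((3*0)² + 15) = -17*(0² + 15) = -17*(0 + 15) = -17*15 = -255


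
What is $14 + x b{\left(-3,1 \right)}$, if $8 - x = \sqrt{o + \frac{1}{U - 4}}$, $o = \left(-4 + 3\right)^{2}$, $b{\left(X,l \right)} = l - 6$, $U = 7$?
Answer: $-26 + \frac{10 \sqrt{3}}{3} \approx -20.227$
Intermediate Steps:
$b{\left(X,l \right)} = -6 + l$ ($b{\left(X,l \right)} = l - 6 = -6 + l$)
$o = 1$ ($o = \left(-1\right)^{2} = 1$)
$x = 8 - \frac{2 \sqrt{3}}{3}$ ($x = 8 - \sqrt{1 + \frac{1}{7 - 4}} = 8 - \sqrt{1 + \frac{1}{3}} = 8 - \sqrt{\frac{4}{3}} = 8 - \frac{2 \sqrt{3}}{3} \approx 6.8453$)
$14 + x b{\left(-3,1 \right)} = 14 + \left(8 - \frac{2 \sqrt{3}}{3}\right) \left(-6 + 1\right) = 14 + \left(8 - \frac{2 \sqrt{3}}{3}\right) \left(-5\right) = 14 - \left(40 - \frac{10 \sqrt{3}}{3}\right) = -26 + \frac{10 \sqrt{3}}{3}$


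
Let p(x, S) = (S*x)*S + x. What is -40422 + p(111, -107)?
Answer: 1230528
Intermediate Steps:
p(x, S) = x + x*S**2 (p(x, S) = x*S**2 + x = x + x*S**2)
-40422 + p(111, -107) = -40422 + 111*(1 + (-107)**2) = -40422 + 111*(1 + 11449) = -40422 + 111*11450 = -40422 + 1270950 = 1230528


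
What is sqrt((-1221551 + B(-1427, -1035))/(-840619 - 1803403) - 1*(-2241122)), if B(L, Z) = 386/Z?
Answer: 31*sqrt(1940486026730145547030)/912187590 ≈ 1497.0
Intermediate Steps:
sqrt((-1221551 + B(-1427, -1035))/(-840619 - 1803403) - 1*(-2241122)) = sqrt((-1221551 + 386/(-1035))/(-840619 - 1803403) - 1*(-2241122)) = sqrt((-1221551 + 386*(-1/1035))/(-2644022) + 2241122) = sqrt((-1221551 - 386/1035)*(-1/2644022) + 2241122) = sqrt(-1264305671/1035*(-1/2644022) + 2241122) = sqrt(1264305671/2736562770 + 2241122) = sqrt(6132972292533611/2736562770) = 31*sqrt(1940486026730145547030)/912187590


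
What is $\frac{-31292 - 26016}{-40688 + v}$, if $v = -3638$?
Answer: $\frac{28654}{22163} \approx 1.2929$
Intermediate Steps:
$\frac{-31292 - 26016}{-40688 + v} = \frac{-31292 - 26016}{-40688 - 3638} = - \frac{57308}{-44326} = \left(-57308\right) \left(- \frac{1}{44326}\right) = \frac{28654}{22163}$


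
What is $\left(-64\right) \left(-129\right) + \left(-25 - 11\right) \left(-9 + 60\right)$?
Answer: $6420$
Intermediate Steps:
$\left(-64\right) \left(-129\right) + \left(-25 - 11\right) \left(-9 + 60\right) = 8256 - 1836 = 6420$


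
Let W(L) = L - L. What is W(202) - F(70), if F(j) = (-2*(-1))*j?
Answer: -140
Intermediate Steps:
W(L) = 0
F(j) = 2*j
W(202) - F(70) = 0 - 2*70 = 0 - 1*140 = 0 - 140 = -140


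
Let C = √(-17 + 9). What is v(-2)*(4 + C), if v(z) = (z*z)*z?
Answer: -32 - 16*I*√2 ≈ -32.0 - 22.627*I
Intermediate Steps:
v(z) = z³ (v(z) = z²*z = z³)
C = 2*I*√2 (C = √(-8) = 2*I*√2 ≈ 2.8284*I)
v(-2)*(4 + C) = (-2)³*(4 + 2*I*√2) = -8*(4 + 2*I*√2) = -32 - 16*I*√2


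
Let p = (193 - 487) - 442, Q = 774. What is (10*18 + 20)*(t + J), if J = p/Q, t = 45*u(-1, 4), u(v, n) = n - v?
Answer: 17341400/387 ≈ 44810.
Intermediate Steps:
t = 225 (t = 45*(4 - 1*(-1)) = 45*(4 + 1) = 45*5 = 225)
p = -736 (p = -294 - 442 = -736)
J = -368/387 (J = -736/774 = -736*1/774 = -368/387 ≈ -0.95090)
(10*18 + 20)*(t + J) = (10*18 + 20)*(225 - 368/387) = (180 + 20)*(86707/387) = 200*(86707/387) = 17341400/387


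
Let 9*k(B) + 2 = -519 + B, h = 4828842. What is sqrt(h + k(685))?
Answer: sqrt(43459742)/3 ≈ 2197.5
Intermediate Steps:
k(B) = -521/9 + B/9 (k(B) = -2/9 + (-519 + B)/9 = -2/9 + (-173/3 + B/9) = -521/9 + B/9)
sqrt(h + k(685)) = sqrt(4828842 + (-521/9 + (1/9)*685)) = sqrt(4828842 + (-521/9 + 685/9)) = sqrt(4828842 + 164/9) = sqrt(43459742/9) = sqrt(43459742)/3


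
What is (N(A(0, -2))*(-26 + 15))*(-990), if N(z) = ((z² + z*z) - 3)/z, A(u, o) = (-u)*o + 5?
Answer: 102366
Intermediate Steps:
A(u, o) = 5 - o*u (A(u, o) = -o*u + 5 = 5 - o*u)
N(z) = (-3 + 2*z²)/z (N(z) = ((z² + z²) - 3)/z = (2*z² - 3)/z = (-3 + 2*z²)/z)
(N(A(0, -2))*(-26 + 15))*(-990) = ((-3/(5 - 1*(-2)*0) + 2*(5 - 1*(-2)*0))*(-26 + 15))*(-990) = ((-3/(5 + 0) + 2*(5 + 0))*(-11))*(-990) = ((-3/5 + 2*5)*(-11))*(-990) = ((-3*⅕ + 10)*(-11))*(-990) = ((-⅗ + 10)*(-11))*(-990) = ((47/5)*(-11))*(-990) = -517/5*(-990) = 102366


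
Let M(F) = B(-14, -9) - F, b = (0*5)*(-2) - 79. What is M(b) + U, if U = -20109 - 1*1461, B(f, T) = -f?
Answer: -21477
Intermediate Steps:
U = -21570 (U = -20109 - 1461 = -21570)
b = -79 (b = 0*(-2) - 79 = 0 - 79 = -79)
M(F) = 14 - F (M(F) = -1*(-14) - F = 14 - F)
M(b) + U = (14 - 1*(-79)) - 21570 = (14 + 79) - 21570 = 93 - 21570 = -21477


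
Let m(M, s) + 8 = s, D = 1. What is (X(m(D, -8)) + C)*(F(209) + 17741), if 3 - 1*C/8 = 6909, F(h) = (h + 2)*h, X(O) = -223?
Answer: -3430326640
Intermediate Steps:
m(M, s) = -8 + s
F(h) = h*(2 + h) (F(h) = (2 + h)*h = h*(2 + h))
C = -55248 (C = 24 - 8*6909 = 24 - 55272 = -55248)
(X(m(D, -8)) + C)*(F(209) + 17741) = (-223 - 55248)*(209*(2 + 209) + 17741) = -55471*(209*211 + 17741) = -55471*(44099 + 17741) = -55471*61840 = -3430326640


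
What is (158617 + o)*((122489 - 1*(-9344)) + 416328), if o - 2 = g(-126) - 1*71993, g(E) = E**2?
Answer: 56187598822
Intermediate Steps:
o = -56115 (o = 2 + ((-126)**2 - 1*71993) = 2 + (15876 - 71993) = 2 - 56117 = -56115)
(158617 + o)*((122489 - 1*(-9344)) + 416328) = (158617 - 56115)*((122489 - 1*(-9344)) + 416328) = 102502*((122489 + 9344) + 416328) = 102502*(131833 + 416328) = 102502*548161 = 56187598822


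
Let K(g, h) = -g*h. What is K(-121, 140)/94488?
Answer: 4235/23622 ≈ 0.17928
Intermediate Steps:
K(g, h) = -g*h
K(-121, 140)/94488 = -1*(-121)*140/94488 = 16940*(1/94488) = 4235/23622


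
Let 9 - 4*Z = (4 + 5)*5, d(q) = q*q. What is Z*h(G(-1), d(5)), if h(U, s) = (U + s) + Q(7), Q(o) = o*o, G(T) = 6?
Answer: -720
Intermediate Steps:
d(q) = q**2
Q(o) = o**2
h(U, s) = 49 + U + s (h(U, s) = (U + s) + 7**2 = (U + s) + 49 = 49 + U + s)
Z = -9 (Z = 9/4 - (4 + 5)*5/4 = 9/4 - 9*5/4 = 9/4 - 1/4*45 = 9/4 - 45/4 = -9)
Z*h(G(-1), d(5)) = -9*(49 + 6 + 5**2) = -9*(49 + 6 + 25) = -9*80 = -720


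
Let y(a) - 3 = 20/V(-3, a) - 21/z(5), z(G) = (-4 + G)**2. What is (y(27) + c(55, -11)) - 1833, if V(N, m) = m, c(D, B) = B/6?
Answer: -100013/54 ≈ -1852.1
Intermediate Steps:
c(D, B) = B/6 (c(D, B) = B*(1/6) = B/6)
y(a) = -18 + 20/a (y(a) = 3 + (20/a - 21/(-4 + 5)**2) = 3 + (20/a - 21/(1**2)) = 3 + (20/a - 21/1) = 3 + (20/a - 21*1) = 3 + (20/a - 21) = 3 + (-21 + 20/a) = -18 + 20/a)
(y(27) + c(55, -11)) - 1833 = ((-18 + 20/27) + (1/6)*(-11)) - 1833 = ((-18 + 20*(1/27)) - 11/6) - 1833 = ((-18 + 20/27) - 11/6) - 1833 = (-466/27 - 11/6) - 1833 = -1031/54 - 1833 = -100013/54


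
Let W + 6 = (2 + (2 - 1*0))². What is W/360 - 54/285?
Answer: -553/3420 ≈ -0.16170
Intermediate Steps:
W = 10 (W = -6 + (2 + (2 - 1*0))² = -6 + (2 + (2 + 0))² = -6 + (2 + 2)² = -6 + 4² = -6 + 16 = 10)
W/360 - 54/285 = 10/360 - 54/285 = 10*(1/360) - 54*1/285 = 1/36 - 18/95 = -553/3420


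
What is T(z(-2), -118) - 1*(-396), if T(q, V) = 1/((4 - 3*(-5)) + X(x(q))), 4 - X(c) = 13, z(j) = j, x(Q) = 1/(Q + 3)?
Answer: 3961/10 ≈ 396.10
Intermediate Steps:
x(Q) = 1/(3 + Q)
X(c) = -9 (X(c) = 4 - 1*13 = 4 - 13 = -9)
T(q, V) = 1/10 (T(q, V) = 1/((4 - 3*(-5)) - 9) = 1/((4 + 15) - 9) = 1/(19 - 9) = 1/10)
T(z(-2), -118) - 1*(-396) = 1/10 - 1*(-396) = 1/10 + 396 = 3961/10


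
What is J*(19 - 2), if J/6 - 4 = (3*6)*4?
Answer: 7752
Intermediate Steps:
J = 456 (J = 24 + 6*((3*6)*4) = 24 + 6*(18*4) = 24 + 6*72 = 24 + 432 = 456)
J*(19 - 2) = 456*(19 - 2) = 456*17 = 7752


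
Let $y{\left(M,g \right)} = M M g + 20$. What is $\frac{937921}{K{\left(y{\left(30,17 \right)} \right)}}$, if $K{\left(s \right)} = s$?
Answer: $\frac{937921}{15320} \approx 61.222$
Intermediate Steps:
$y{\left(M,g \right)} = 20 + g M^{2}$ ($y{\left(M,g \right)} = M^{2} g + 20 = g M^{2} + 20 = 20 + g M^{2}$)
$\frac{937921}{K{\left(y{\left(30,17 \right)} \right)}} = \frac{937921}{20 + 17 \cdot 30^{2}} = \frac{937921}{20 + 17 \cdot 900} = \frac{937921}{20 + 15300} = \frac{937921}{15320}$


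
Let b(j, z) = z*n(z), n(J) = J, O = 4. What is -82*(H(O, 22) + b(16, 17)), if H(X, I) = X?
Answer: -24026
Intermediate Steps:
b(j, z) = z**2 (b(j, z) = z*z = z**2)
-82*(H(O, 22) + b(16, 17)) = -82*(4 + 17**2) = -82*(4 + 289) = -82*293 = -24026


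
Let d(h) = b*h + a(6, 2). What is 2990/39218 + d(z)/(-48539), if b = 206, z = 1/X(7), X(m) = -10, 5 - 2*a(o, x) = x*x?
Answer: 729599459/9518012510 ≈ 0.076655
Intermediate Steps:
a(o, x) = 5/2 - x**2/2 (a(o, x) = 5/2 - x*x/2 = 5/2 - x**2/2)
z = -1/10 (z = 1/(-10) = -1/10 ≈ -0.10000)
d(h) = 1/2 + 206*h (d(h) = 206*h + (5/2 - 1/2*2**2) = 206*h + (5/2 - 1/2*4) = 206*h + (5/2 - 2) = 206*h + 1/2 = 1/2 + 206*h)
2990/39218 + d(z)/(-48539) = 2990/39218 + (1/2 + 206*(-1/10))/(-48539) = 2990*(1/39218) + (1/2 - 103/5)*(-1/48539) = 1495/19609 - 201/10*(-1/48539) = 1495/19609 + 201/485390 = 729599459/9518012510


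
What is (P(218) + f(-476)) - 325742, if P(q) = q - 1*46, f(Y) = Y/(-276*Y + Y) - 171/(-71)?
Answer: -6356707296/19525 ≈ -3.2557e+5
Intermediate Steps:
f(Y) = 46954/19525 (f(Y) = Y/((-275*Y)) - 171*(-1/71) = Y*(-1/(275*Y)) + 171/71 = -1/275 + 171/71 = 46954/19525)
P(q) = -46 + q (P(q) = q - 46 = -46 + q)
(P(218) + f(-476)) - 325742 = ((-46 + 218) + 46954/19525) - 325742 = (172 + 46954/19525) - 325742 = 3405254/19525 - 325742 = -6356707296/19525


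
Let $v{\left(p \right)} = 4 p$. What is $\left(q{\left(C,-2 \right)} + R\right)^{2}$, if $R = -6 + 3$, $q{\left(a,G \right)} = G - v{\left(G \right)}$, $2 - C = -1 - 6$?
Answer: $9$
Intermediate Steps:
$C = 9$ ($C = 2 - \left(-1 - 6\right) = 2 - -7 = 2 + 7 = 9$)
$q{\left(a,G \right)} = - 3 G$ ($q{\left(a,G \right)} = G - 4 G = - 3 G$)
$R = -3$
$\left(q{\left(C,-2 \right)} + R\right)^{2} = \left(\left(-3\right) \left(-2\right) - 3\right)^{2} = \left(6 - 3\right)^{2} = 3^{2} = 9$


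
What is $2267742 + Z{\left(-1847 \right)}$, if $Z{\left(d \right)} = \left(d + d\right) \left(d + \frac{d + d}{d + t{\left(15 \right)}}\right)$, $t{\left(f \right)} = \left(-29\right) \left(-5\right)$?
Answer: $\frac{7729243742}{851} \approx 9.0825 \cdot 10^{6}$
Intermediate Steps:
$t{\left(f \right)} = 145$
$Z{\left(d \right)} = 2 d \left(d + \frac{2 d}{145 + d}\right)$ ($Z{\left(d \right)} = \left(d + d\right) \left(d + \frac{d + d}{d + 145}\right) = 2 d \left(d + \frac{2 d}{145 + d}\right)$)
$2267742 + Z{\left(-1847 \right)} = 2267742 + \frac{2 \left(-1847\right)^{2} \left(147 - 1847\right)}{145 - 1847} = 2267742 + 2 \cdot 3411409 \frac{1}{-1702} \left(-1700\right) = 2267742 + 2 \cdot 3411409 \left(- \frac{1}{1702}\right) \left(-1700\right) = 2267742 + \frac{5799395300}{851} = \frac{7729243742}{851}$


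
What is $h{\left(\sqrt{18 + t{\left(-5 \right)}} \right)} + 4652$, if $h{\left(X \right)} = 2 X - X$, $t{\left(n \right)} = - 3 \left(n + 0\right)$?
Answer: $4652 + \sqrt{33} \approx 4657.7$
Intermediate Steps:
$t{\left(n \right)} = - 3 n$
$h{\left(X \right)} = X$
$h{\left(\sqrt{18 + t{\left(-5 \right)}} \right)} + 4652 = \sqrt{18 - -15} + 4652 = \sqrt{18 + 15} + 4652 = \sqrt{33} + 4652 = 4652 + \sqrt{33}$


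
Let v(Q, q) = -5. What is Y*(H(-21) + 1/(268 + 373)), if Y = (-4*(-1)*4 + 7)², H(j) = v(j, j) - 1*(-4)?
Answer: -338560/641 ≈ -528.17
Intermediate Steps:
H(j) = -1 (H(j) = -5 - 1*(-4) = -5 + 4 = -1)
Y = 529 (Y = (4*4 + 7)² = (16 + 7)² = 23² = 529)
Y*(H(-21) + 1/(268 + 373)) = 529*(-1 + 1/(268 + 373)) = 529*(-1 + 1/641) = 529*(-640/641) = -338560/641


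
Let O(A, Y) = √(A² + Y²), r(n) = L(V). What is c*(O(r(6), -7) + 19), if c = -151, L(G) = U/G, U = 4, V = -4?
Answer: -2869 - 755*√2 ≈ -3936.7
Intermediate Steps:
L(G) = 4/G
r(n) = -1 (r(n) = 4/(-4) = 4*(-¼) = -1)
c*(O(r(6), -7) + 19) = -151*(√((-1)² + (-7)²) + 19) = -151*(√(1 + 49) + 19) = -151*(√50 + 19) = -151*(5*√2 + 19) = -151*(19 + 5*√2) = -2869 - 755*√2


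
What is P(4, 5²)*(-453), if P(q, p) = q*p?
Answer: -45300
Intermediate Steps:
P(q, p) = p*q
P(4, 5²)*(-453) = (5²*4)*(-453) = (25*4)*(-453) = 100*(-453) = -45300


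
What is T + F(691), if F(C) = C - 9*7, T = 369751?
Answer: 370379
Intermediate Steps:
F(C) = -63 + C (F(C) = C - 63 = -63 + C)
T + F(691) = 369751 + (-63 + 691) = 369751 + 628 = 370379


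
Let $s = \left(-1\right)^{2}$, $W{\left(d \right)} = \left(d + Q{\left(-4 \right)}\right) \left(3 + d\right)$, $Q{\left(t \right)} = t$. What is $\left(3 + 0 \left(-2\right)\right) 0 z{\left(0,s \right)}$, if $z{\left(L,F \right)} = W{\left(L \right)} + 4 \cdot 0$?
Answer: $0$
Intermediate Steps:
$W{\left(d \right)} = \left(-4 + d\right) \left(3 + d\right)$ ($W{\left(d \right)} = \left(d - 4\right) \left(3 + d\right) = \left(-4 + d\right) \left(3 + d\right)$)
$s = 1$
$z{\left(L,F \right)} = -12 + L^{2} - L$ ($z{\left(L,F \right)} = \left(-12 + L^{2} - L\right) + 4 \cdot 0 = \left(-12 + L^{2} - L\right) + 0 = -12 + L^{2} - L$)
$\left(3 + 0 \left(-2\right)\right) 0 z{\left(0,s \right)} = \left(3 + 0 \left(-2\right)\right) 0 \left(-12 + 0^{2} - 0\right) = \left(3 + 0\right) 0 \left(-12 + 0 + 0\right) = 3 \cdot 0 \left(-12\right) = 0 \left(-12\right) = 0$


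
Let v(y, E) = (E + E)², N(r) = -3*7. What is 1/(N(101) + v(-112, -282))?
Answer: 1/318075 ≈ 3.1439e-6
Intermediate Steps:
N(r) = -21
v(y, E) = 4*E² (v(y, E) = (2*E)² = 4*E²)
1/(N(101) + v(-112, -282)) = 1/(-21 + 4*(-282)²) = 1/(-21 + 4*79524) = 1/(-21 + 318096) = 1/318075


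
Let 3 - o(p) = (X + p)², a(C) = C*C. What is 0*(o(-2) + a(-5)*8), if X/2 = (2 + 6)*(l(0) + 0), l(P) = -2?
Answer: 0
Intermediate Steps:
a(C) = C²
X = -32 (X = 2*((2 + 6)*(-2 + 0)) = 2*(8*(-2)) = 2*(-16) = -32)
o(p) = 3 - (-32 + p)²
0*(o(-2) + a(-5)*8) = 0*((3 - (-32 - 2)²) + (-5)²*8) = 0*((3 - 1*(-34)²) + 25*8) = 0*((3 - 1*1156) + 200) = 0*((3 - 1156) + 200) = 0*(-1153 + 200) = 0*(-953) = 0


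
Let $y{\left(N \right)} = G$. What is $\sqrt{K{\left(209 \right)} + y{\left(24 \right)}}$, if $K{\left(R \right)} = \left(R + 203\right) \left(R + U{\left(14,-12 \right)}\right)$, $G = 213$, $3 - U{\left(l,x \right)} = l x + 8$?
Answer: $3 \sqrt{17053} \approx 391.76$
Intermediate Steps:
$U{\left(l,x \right)} = -5 - l x$ ($U{\left(l,x \right)} = 3 - \left(l x + 8\right) = 3 - \left(8 + l x\right) = -5 - l x$)
$y{\left(N \right)} = 213$
$K{\left(R \right)} = \left(163 + R\right) \left(203 + R\right)$ ($K{\left(R \right)} = \left(R + 203\right) \left(R - \left(5 + 14 \left(-12\right)\right)\right) = \left(203 + R\right) \left(R + \left(-5 + 168\right)\right) = \left(203 + R\right) \left(R + 163\right) = \left(203 + R\right) \left(163 + R\right) = \left(163 + R\right) \left(203 + R\right)$)
$\sqrt{K{\left(209 \right)} + y{\left(24 \right)}} = \sqrt{\left(33089 + 209^{2} + 366 \cdot 209\right) + 213} = \sqrt{\left(33089 + 43681 + 76494\right) + 213} = \sqrt{153264 + 213} = \sqrt{153477} = 3 \sqrt{17053}$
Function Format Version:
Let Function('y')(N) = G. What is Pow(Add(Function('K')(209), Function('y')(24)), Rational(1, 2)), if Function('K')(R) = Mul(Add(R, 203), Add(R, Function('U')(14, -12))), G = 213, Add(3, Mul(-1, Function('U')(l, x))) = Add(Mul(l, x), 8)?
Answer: Mul(3, Pow(17053, Rational(1, 2))) ≈ 391.76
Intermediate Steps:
Function('U')(l, x) = Add(-5, Mul(-1, l, x)) (Function('U')(l, x) = Add(3, Mul(-1, Add(Mul(l, x), 8))) = Add(3, Mul(-1, Add(8, Mul(l, x)))) = Add(3, Add(-8, Mul(-1, l, x))) = Add(-5, Mul(-1, l, x)))
Function('y')(N) = 213
Function('K')(R) = Mul(Add(163, R), Add(203, R)) (Function('K')(R) = Mul(Add(R, 203), Add(R, Add(-5, Mul(-1, 14, -12)))) = Mul(Add(203, R), Add(R, Add(-5, 168))) = Mul(Add(203, R), Add(R, 163)) = Mul(Add(203, R), Add(163, R)) = Mul(Add(163, R), Add(203, R)))
Pow(Add(Function('K')(209), Function('y')(24)), Rational(1, 2)) = Pow(Add(Add(33089, Pow(209, 2), Mul(366, 209)), 213), Rational(1, 2)) = Pow(Add(Add(33089, 43681, 76494), 213), Rational(1, 2)) = Pow(Add(153264, 213), Rational(1, 2)) = Pow(153477, Rational(1, 2)) = Mul(3, Pow(17053, Rational(1, 2)))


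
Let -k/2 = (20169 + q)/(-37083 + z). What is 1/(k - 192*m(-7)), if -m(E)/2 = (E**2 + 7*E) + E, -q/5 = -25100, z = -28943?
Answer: -33013/88593275 ≈ -0.00037264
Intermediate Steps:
q = 125500 (q = -5*(-25100) = 125500)
m(E) = -16*E - 2*E**2 (m(E) = -2*((E**2 + 7*E) + E) = -2*(E**2 + 8*E) = -16*E - 2*E**2)
k = 145669/33013 (k = -2*(20169 + 125500)/(-37083 - 28943) = -291338/(-66026) = -291338*(-1)/66026 = -2*(-145669/66026) = 145669/33013 ≈ 4.4125)
1/(k - 192*m(-7)) = 1/(145669/33013 - (-384)*(-7)*(8 - 7)) = 1/(145669/33013 - (-384)*(-7)) = 1/(145669/33013 - 192*14) = 1/(145669/33013 - 2688) = 1/(-88593275/33013) = -33013/88593275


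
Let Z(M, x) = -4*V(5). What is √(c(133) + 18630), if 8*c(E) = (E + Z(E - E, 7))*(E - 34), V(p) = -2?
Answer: 3*√36222/4 ≈ 142.74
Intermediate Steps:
Z(M, x) = 8 (Z(M, x) = -4*(-2) = 8)
c(E) = (-34 + E)*(8 + E)/8 (c(E) = ((E + 8)*(E - 34))/8 = ((8 + E)*(-34 + E))/8 = ((-34 + E)*(8 + E))/8 = (-34 + E)*(8 + E)/8)
√(c(133) + 18630) = √((-34 - 13/4*133 + (⅛)*133²) + 18630) = √((-34 - 1729/4 + (⅛)*17689) + 18630) = √((-34 - 1729/4 + 17689/8) + 18630) = √(13959/8 + 18630) = √(162999/8) = 3*√36222/4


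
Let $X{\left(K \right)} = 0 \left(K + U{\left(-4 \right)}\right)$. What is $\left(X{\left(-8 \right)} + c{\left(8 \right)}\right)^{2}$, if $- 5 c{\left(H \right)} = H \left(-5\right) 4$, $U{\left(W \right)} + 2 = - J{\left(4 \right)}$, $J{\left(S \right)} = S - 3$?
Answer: $1024$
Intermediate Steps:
$J{\left(S \right)} = -3 + S$
$U{\left(W \right)} = -3$ ($U{\left(W \right)} = -2 - \left(-3 + 4\right) = -2 - 1 = -3$)
$c{\left(H \right)} = 4 H$ ($c{\left(H \right)} = - \frac{H \left(-5\right) 4}{5} = - \frac{- 5 H 4}{5} = - \frac{\left(-20\right) H}{5} = 4 H$)
$X{\left(K \right)} = 0$ ($X{\left(K \right)} = 0 \left(K - 3\right) = 0 \left(-3 + K\right) = 0$)
$\left(X{\left(-8 \right)} + c{\left(8 \right)}\right)^{2} = \left(0 + 4 \cdot 8\right)^{2} = \left(0 + 32\right)^{2} = 32^{2} = 1024$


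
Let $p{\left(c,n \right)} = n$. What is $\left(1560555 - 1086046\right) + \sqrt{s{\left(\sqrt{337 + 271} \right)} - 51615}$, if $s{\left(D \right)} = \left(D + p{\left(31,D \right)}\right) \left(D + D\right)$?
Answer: $474509 + i \sqrt{49183} \approx 4.7451 \cdot 10^{5} + 221.77 i$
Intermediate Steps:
$s{\left(D \right)} = 4 D^{2}$ ($s{\left(D \right)} = \left(D + D\right) \left(D + D\right) = 2 D 2 D = 4 D^{2}$)
$\left(1560555 - 1086046\right) + \sqrt{s{\left(\sqrt{337 + 271} \right)} - 51615} = \left(1560555 - 1086046\right) + \sqrt{4 \left(\sqrt{337 + 271}\right)^{2} - 51615} = 474509 + \sqrt{4 \left(\sqrt{608}\right)^{2} - 51615} = 474509 + \sqrt{4 \left(4 \sqrt{38}\right)^{2} - 51615} = 474509 + \sqrt{4 \cdot 608 - 51615} = 474509 + \sqrt{2432 - 51615} = 474509 + \sqrt{-49183} = 474509 + i \sqrt{49183}$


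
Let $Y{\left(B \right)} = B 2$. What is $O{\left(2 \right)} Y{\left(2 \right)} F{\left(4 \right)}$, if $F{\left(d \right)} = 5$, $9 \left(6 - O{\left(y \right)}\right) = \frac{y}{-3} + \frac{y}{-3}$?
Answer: $\frac{3320}{27} \approx 122.96$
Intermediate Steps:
$O{\left(y \right)} = 6 + \frac{2 y}{27}$ ($O{\left(y \right)} = 6 - \frac{\frac{y}{-3} + \frac{y}{-3}}{9} = 6 - \frac{y \left(- \frac{1}{3}\right) + y \left(- \frac{1}{3}\right)}{9} = 6 - \frac{- \frac{y}{3} - \frac{y}{3}}{9} = 6 - \frac{\left(- \frac{2}{3}\right) y}{9} = 6 + \frac{2 y}{27}$)
$Y{\left(B \right)} = 2 B$
$O{\left(2 \right)} Y{\left(2 \right)} F{\left(4 \right)} = \left(6 + \frac{2}{27} \cdot 2\right) 2 \cdot 2 \cdot 5 = \left(6 + \frac{4}{27}\right) 4 \cdot 5 = \frac{166}{27} \cdot 4 \cdot 5 = \frac{664}{27} \cdot 5 = \frac{3320}{27}$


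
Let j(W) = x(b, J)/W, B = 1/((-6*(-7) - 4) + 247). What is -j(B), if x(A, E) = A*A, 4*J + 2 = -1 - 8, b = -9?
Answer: -23085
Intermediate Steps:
J = -11/4 (J = -½ + (-1 - 8)/4 = -½ + (¼)*(-9) = -½ - 9/4 = -11/4 ≈ -2.7500)
B = 1/285 (B = 1/((42 - 4) + 247) = 1/(38 + 247) = 1/285 ≈ 0.0035088)
x(A, E) = A²
j(W) = 81/W (j(W) = (-9)²/W = 81/W)
-j(B) = -81/1/285 = -81*285 = -1*23085 = -23085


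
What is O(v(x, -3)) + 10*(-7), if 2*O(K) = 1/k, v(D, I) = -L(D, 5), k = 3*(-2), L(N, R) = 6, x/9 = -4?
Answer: -841/12 ≈ -70.083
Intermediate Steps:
x = -36 (x = 9*(-4) = -36)
k = -6
v(D, I) = -6 (v(D, I) = -1*6 = -6)
O(K) = -1/12 (O(K) = (½)/(-6) = (½)*(-⅙) = -1/12)
O(v(x, -3)) + 10*(-7) = -1/12 + 10*(-7) = -1/12 - 70 = -841/12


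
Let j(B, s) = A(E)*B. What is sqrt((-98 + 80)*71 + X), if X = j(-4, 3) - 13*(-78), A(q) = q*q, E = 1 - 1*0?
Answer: 2*I*sqrt(67) ≈ 16.371*I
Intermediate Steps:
E = 1 (E = 1 + 0 = 1)
A(q) = q**2
j(B, s) = B (j(B, s) = 1**2*B = 1*B = B)
X = 1010 (X = -4 - 13*(-78) = -4 + 1014 = 1010)
sqrt((-98 + 80)*71 + X) = sqrt((-98 + 80)*71 + 1010) = sqrt(-18*71 + 1010) = sqrt(-1278 + 1010) = sqrt(-268) = 2*I*sqrt(67)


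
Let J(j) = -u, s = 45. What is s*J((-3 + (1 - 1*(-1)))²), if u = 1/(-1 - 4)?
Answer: 9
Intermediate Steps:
u = -⅕ (u = 1/(-5) = -⅕ ≈ -0.20000)
J(j) = ⅕ (J(j) = -1*(-⅕) = ⅕)
s*J((-3 + (1 - 1*(-1)))²) = 45*(⅕) = 9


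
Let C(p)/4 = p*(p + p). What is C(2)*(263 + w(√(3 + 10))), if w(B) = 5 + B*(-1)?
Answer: 8576 - 32*√13 ≈ 8460.6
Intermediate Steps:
C(p) = 8*p² (C(p) = 4*(p*(p + p)) = 4*(p*(2*p)) = 4*(2*p²) = 8*p²)
w(B) = 5 - B
C(2)*(263 + w(√(3 + 10))) = (8*2²)*(263 + (5 - √(3 + 10))) = (8*4)*(263 + (5 - √13)) = 32*(268 - √13) = 8576 - 32*√13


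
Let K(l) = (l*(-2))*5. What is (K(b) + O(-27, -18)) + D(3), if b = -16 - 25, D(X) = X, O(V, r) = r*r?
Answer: 737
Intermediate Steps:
O(V, r) = r²
b = -41
K(l) = -10*l (K(l) = -2*l*5 = -10*l)
(K(b) + O(-27, -18)) + D(3) = (-10*(-41) + (-18)²) + 3 = (410 + 324) + 3 = 734 + 3 = 737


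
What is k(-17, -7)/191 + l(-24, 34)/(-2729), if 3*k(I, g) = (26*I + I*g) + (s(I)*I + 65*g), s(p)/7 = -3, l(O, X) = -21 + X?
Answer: -1156358/1563717 ≈ -0.73949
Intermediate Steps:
s(p) = -21 (s(p) = 7*(-3) = -21)
k(I, g) = 5*I/3 + 65*g/3 + I*g/3 (k(I, g) = ((26*I + I*g) + (-21*I + 65*g))/3 = (5*I + 65*g + I*g)/3 = 5*I/3 + 65*g/3 + I*g/3)
k(-17, -7)/191 + l(-24, 34)/(-2729) = ((5/3)*(-17) + (65/3)*(-7) + (⅓)*(-17)*(-7))/191 + (-21 + 34)/(-2729) = (-85/3 - 455/3 + 119/3)*(1/191) + 13*(-1/2729) = -421/3*1/191 - 13/2729 = -421/573 - 13/2729 = -1156358/1563717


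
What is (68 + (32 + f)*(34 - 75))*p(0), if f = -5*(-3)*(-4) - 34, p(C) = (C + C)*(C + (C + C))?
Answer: 0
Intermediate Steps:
p(C) = 6*C² (p(C) = (2*C)*(C + 2*C) = (2*C)*(3*C) = 6*C²)
f = -94 (f = 15*(-4) - 34 = -60 - 34 = -94)
(68 + (32 + f)*(34 - 75))*p(0) = (68 + (32 - 94)*(34 - 75))*(6*0²) = (68 - 62*(-41))*(6*0) = (68 + 2542)*0 = 2610*0 = 0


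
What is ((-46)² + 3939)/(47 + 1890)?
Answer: 6055/1937 ≈ 3.1260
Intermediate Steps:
((-46)² + 3939)/(47 + 1890) = (2116 + 3939)/1937 = 6055*(1/1937) = 6055/1937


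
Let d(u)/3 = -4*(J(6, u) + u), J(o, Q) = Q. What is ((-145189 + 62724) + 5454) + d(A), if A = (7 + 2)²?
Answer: -78955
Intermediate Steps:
A = 81 (A = 9² = 81)
d(u) = -24*u (d(u) = 3*(-4*(u + u)) = 3*(-8*u) = -24*u)
((-145189 + 62724) + 5454) + d(A) = ((-145189 + 62724) + 5454) - 24*81 = (-82465 + 5454) - 1944 = -77011 - 1944 = -78955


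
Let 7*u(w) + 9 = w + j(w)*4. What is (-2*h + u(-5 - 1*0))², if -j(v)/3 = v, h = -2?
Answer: 5476/49 ≈ 111.76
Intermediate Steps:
j(v) = -3*v
u(w) = -9/7 - 11*w/7 (u(w) = -9/7 + (w - 3*w*4)/7 = -9/7 + (w - 12*w)/7 = -9/7 + (-11*w)/7 = -9/7 - 11*w/7)
(-2*h + u(-5 - 1*0))² = (-2*(-2) + (-9/7 - 11*(-5 - 1*0)/7))² = (4 + (-9/7 - 11*(-5 + 0)/7))² = (4 + (-9/7 - 11/7*(-5)))² = (4 + (-9/7 + 55/7))² = (4 + 46/7)² = (74/7)² = 5476/49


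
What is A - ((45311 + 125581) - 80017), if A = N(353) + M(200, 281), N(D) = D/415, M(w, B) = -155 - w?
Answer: -37860097/415 ≈ -91229.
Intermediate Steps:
N(D) = D/415 (N(D) = D*(1/415) = D/415)
A = -146972/415 (A = (1/415)*353 + (-155 - 1*200) = 353/415 + (-155 - 200) = 353/415 - 355 = -146972/415 ≈ -354.15)
A - ((45311 + 125581) - 80017) = -146972/415 - ((45311 + 125581) - 80017) = -146972/415 - (170892 - 80017) = -146972/415 - 1*90875 = -146972/415 - 90875 = -37860097/415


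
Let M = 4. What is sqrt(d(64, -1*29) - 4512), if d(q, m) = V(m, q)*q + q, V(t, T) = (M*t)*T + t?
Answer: 4*I*sqrt(30090) ≈ 693.86*I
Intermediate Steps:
V(t, T) = t + 4*T*t (V(t, T) = (4*t)*T + t = 4*T*t + t = t + 4*T*t)
d(q, m) = q + m*q*(1 + 4*q) (d(q, m) = (m*(1 + 4*q))*q + q = m*q*(1 + 4*q) + q = q + m*q*(1 + 4*q))
sqrt(d(64, -1*29) - 4512) = sqrt(64*(1 + (-1*29)*(1 + 4*64)) - 4512) = sqrt(64*(1 - 29*(1 + 256)) - 4512) = sqrt(64*(1 - 29*257) - 4512) = sqrt(64*(1 - 7453) - 4512) = sqrt(64*(-7452) - 4512) = sqrt(-476928 - 4512) = sqrt(-481440) = 4*I*sqrt(30090)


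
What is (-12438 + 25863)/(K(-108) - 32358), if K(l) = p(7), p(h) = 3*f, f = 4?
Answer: -4475/10782 ≈ -0.41504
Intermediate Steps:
p(h) = 12 (p(h) = 3*4 = 12)
K(l) = 12
(-12438 + 25863)/(K(-108) - 32358) = (-12438 + 25863)/(12 - 32358) = 13425/(-32346) = 13425*(-1/32346) = -4475/10782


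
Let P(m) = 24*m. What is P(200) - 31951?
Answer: -27151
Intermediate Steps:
P(200) - 31951 = 24*200 - 31951 = 4800 - 31951 = -27151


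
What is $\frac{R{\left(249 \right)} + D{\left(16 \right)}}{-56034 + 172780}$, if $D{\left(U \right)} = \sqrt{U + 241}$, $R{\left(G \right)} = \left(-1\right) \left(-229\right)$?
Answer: $\frac{229}{116746} + \frac{\sqrt{257}}{116746} \approx 0.0020988$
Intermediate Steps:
$R{\left(G \right)} = 229$
$D{\left(U \right)} = \sqrt{241 + U}$
$\frac{R{\left(249 \right)} + D{\left(16 \right)}}{-56034 + 172780} = \frac{229 + \sqrt{241 + 16}}{-56034 + 172780} = \frac{229 + \sqrt{257}}{116746} = \left(229 + \sqrt{257}\right) \frac{1}{116746} = \frac{229}{116746} + \frac{\sqrt{257}}{116746}$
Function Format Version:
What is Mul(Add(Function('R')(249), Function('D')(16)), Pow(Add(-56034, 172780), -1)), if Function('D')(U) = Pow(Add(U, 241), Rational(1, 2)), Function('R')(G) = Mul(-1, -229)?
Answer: Add(Rational(229, 116746), Mul(Rational(1, 116746), Pow(257, Rational(1, 2)))) ≈ 0.0020988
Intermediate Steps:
Function('R')(G) = 229
Function('D')(U) = Pow(Add(241, U), Rational(1, 2))
Mul(Add(Function('R')(249), Function('D')(16)), Pow(Add(-56034, 172780), -1)) = Mul(Add(229, Pow(Add(241, 16), Rational(1, 2))), Pow(Add(-56034, 172780), -1)) = Mul(Add(229, Pow(257, Rational(1, 2))), Pow(116746, -1)) = Mul(Add(229, Pow(257, Rational(1, 2))), Rational(1, 116746)) = Add(Rational(229, 116746), Mul(Rational(1, 116746), Pow(257, Rational(1, 2))))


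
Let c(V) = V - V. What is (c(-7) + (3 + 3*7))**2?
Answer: 576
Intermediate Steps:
c(V) = 0
(c(-7) + (3 + 3*7))**2 = (0 + (3 + 3*7))**2 = (0 + (3 + 21))**2 = (0 + 24)**2 = 24**2 = 576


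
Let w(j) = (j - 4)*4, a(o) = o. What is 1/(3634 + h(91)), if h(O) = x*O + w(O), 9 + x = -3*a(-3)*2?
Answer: 1/4801 ≈ 0.00020829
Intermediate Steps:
w(j) = -16 + 4*j (w(j) = (-4 + j)*4 = -16 + 4*j)
x = 9 (x = -9 - 3*(-3)*2 = -9 + 9*2 = -9 + 18 = 9)
h(O) = -16 + 13*O (h(O) = 9*O + (-16 + 4*O) = -16 + 13*O)
1/(3634 + h(91)) = 1/(3634 + (-16 + 13*91)) = 1/(3634 + (-16 + 1183)) = 1/(3634 + 1167) = 1/4801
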